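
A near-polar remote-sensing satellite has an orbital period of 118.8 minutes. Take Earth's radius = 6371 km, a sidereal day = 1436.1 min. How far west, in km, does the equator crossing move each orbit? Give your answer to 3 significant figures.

3310 km

T = 118.8 min = 7128.0 s.
During one orbit Earth rotates (7128.0 / 86166) × 360° = 29.78°.
At the equator that is 29.78° × (2π·6371/360) km/° = 29.78 × 111.2 = 3311 km.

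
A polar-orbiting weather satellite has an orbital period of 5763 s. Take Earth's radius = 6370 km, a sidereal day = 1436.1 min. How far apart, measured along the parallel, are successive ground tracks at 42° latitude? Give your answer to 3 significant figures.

1990 km

Node shift per orbit = (5763.0/86166) × 360° = 24.08°.
Equatorial spacing = 24.08 × 111.2 km/° = 2677 km.
At 42° latitude, spacing = 2677 × cos(42°) = 1989 km.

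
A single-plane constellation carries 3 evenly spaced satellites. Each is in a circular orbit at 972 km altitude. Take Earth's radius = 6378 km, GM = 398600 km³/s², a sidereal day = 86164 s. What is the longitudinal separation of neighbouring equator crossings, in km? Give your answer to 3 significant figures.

972 km

Semi-major axis a = 6378 + 972 = 7350 km. Period T = 2π√(a³/μ) = 2π√(7350³/398600) = 6271.1 s = 104.52 min.
Single-satellite node shift = (6271.1/86164) × 360° = 26.20°.
With 3 satellites evenly phased, successive equator crossings are 26.20/3 = 8.734° apart.
That is 8.734 × 111.3 = 972 km at the equator.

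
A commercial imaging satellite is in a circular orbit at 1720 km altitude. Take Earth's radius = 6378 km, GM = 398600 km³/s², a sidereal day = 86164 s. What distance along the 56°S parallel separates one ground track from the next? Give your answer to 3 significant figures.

Semi-major axis a = 6378 + 1720 = 8098 km. Period T = 2π√(a³/μ) = 2π√(8098³/398600) = 7252.3 s = 120.87 min.
Node shift per orbit = (7252.3/86164) × 360° = 30.30°.
Equatorial spacing = 30.30 × 111.3 km/° = 3373 km.
At 56° latitude, spacing = 3373 × cos(56°) = 1886 km.

1890 km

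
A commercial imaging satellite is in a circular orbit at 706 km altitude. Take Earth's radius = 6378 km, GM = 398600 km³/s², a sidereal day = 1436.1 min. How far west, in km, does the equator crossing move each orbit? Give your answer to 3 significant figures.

Semi-major axis a = 6378 + 706 = 7084 km. Period T = 2π√(a³/μ) = 2π√(7084³/398600) = 5933.7 s = 98.90 min.
During one orbit Earth rotates (5933.7 / 86166) × 360° = 24.79°.
At the equator that is 24.79° × (2π·6378/360) km/° = 24.79 × 111.3 = 2760 km.

2760 km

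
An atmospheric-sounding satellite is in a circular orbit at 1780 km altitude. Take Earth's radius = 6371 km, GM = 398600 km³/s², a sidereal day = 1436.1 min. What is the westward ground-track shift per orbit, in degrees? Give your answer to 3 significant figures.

Semi-major axis a = 6371 + 1780 = 8151 km. Period T = 2π√(a³/μ) = 2π√(8151³/398600) = 7323.6 s = 122.06 min.
During one orbit Earth rotates (7323.6 / 86166) × 360° = 30.60°.

30.6°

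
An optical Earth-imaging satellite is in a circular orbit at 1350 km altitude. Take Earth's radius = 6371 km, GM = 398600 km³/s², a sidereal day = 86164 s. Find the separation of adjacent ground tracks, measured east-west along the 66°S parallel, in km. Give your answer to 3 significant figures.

Semi-major axis a = 6371 + 1350 = 7721 km. Period T = 2π√(a³/μ) = 2π√(7721³/398600) = 6751.8 s = 112.53 min.
Node shift per orbit = (6751.8/86164) × 360° = 28.21°.
Equatorial spacing = 28.21 × 111.2 km/° = 3137 km.
At 66° latitude, spacing = 3137 × cos(66°) = 1276 km.

1280 km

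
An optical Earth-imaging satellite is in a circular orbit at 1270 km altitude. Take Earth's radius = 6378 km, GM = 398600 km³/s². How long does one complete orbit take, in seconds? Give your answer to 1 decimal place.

6656.3 seconds

Semi-major axis a = 6378 + 1270 = 7648 km. Period T = 2π√(a³/μ) = 2π√(7648³/398600) = 6656.3 s = 110.94 min.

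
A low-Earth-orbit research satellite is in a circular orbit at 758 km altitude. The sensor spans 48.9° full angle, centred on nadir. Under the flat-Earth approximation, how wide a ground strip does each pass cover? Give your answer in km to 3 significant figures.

Half-angle = 48.9°/2 = 24.45°.
Swath width ≈ 2h·tan(θ/2) = 2 × 758 × tan(24.45°) = 689.3 km.

689 km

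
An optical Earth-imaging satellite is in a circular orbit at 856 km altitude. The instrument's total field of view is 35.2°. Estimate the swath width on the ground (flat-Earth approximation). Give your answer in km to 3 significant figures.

543 km

Half-angle = 35.2°/2 = 17.6°.
Swath width ≈ 2h·tan(θ/2) = 2 × 856 × tan(17.6°) = 543.1 km.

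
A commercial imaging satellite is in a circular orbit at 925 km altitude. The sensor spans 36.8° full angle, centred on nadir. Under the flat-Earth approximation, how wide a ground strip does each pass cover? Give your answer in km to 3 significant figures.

Half-angle = 36.8°/2 = 18.4°.
Swath width ≈ 2h·tan(θ/2) = 2 × 925 × tan(18.4°) = 615.4 km.

615 km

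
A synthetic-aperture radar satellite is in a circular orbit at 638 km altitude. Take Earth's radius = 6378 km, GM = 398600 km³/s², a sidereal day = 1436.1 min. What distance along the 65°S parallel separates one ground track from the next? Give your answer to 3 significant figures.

Semi-major axis a = 6378 + 638 = 7016 km. Period T = 2π√(a³/μ) = 2π√(7016³/398600) = 5848.5 s = 97.48 min.
Node shift per orbit = (5848.5/86166) × 360° = 24.43°.
Equatorial spacing = 24.43 × 111.3 km/° = 2720 km.
At 65° latitude, spacing = 2720 × cos(65°) = 1150 km.

1150 km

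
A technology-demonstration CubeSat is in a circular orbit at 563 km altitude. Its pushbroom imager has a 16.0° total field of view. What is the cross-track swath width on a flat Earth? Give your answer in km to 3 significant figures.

Half-angle = 16.0°/2 = 8°.
Swath width ≈ 2h·tan(θ/2) = 2 × 563 × tan(8°) = 158.2 km.

158 km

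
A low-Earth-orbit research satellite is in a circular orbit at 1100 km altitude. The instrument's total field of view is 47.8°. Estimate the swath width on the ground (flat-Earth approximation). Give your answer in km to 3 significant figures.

975 km

Half-angle = 47.8°/2 = 23.9°.
Swath width ≈ 2h·tan(θ/2) = 2 × 1100 × tan(23.9°) = 974.9 km.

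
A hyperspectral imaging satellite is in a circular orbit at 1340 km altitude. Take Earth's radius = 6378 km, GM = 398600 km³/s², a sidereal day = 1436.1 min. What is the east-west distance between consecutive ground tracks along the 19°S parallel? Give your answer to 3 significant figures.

2970 km

Semi-major axis a = 6378 + 1340 = 7718 km. Period T = 2π√(a³/μ) = 2π√(7718³/398600) = 6747.9 s = 112.46 min.
Node shift per orbit = (6747.9/86166) × 360° = 28.19°.
Equatorial spacing = 28.19 × 111.3 km/° = 3138 km.
At 19° latitude, spacing = 3138 × cos(19°) = 2967 km.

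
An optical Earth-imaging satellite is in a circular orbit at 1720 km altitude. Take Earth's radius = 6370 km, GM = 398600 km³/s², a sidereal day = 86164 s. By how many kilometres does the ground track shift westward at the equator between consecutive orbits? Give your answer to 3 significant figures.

Semi-major axis a = 6370 + 1720 = 8090 km. Period T = 2π√(a³/μ) = 2π√(8090³/398600) = 7241.6 s = 120.69 min.
During one orbit Earth rotates (7241.6 / 86164) × 360° = 30.26°.
At the equator that is 30.26° × (2π·6370/360) km/° = 30.26 × 111.2 = 3364 km.

3360 km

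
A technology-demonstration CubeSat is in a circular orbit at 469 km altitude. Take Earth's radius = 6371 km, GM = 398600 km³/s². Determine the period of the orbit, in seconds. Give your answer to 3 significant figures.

Semi-major axis a = 6371 + 469 = 6840 km. Period T = 2π√(a³/μ) = 2π√(6840³/398600) = 5629.8 s = 93.83 min.

5630 seconds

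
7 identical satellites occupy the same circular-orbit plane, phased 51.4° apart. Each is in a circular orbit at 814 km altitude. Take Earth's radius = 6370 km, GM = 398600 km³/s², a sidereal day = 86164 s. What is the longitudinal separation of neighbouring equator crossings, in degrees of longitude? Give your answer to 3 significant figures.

Semi-major axis a = 6370 + 814 = 7184 km. Period T = 2π√(a³/μ) = 2π√(7184³/398600) = 6059.8 s = 101.00 min.
Single-satellite node shift = (6059.8/86164) × 360° = 25.32°.
With 7 satellites evenly phased, successive equator crossings are 25.32/7 = 3.617° apart.

3.62°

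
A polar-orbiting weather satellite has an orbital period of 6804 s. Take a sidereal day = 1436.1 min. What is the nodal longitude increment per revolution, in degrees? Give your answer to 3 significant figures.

28.4°

During one orbit Earth rotates (6804.0 / 86166) × 360° = 28.43°.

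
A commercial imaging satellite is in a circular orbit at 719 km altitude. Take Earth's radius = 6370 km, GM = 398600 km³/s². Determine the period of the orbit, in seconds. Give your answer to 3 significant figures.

5940 seconds

Semi-major axis a = 6370 + 719 = 7089 km. Period T = 2π√(a³/μ) = 2π√(7089³/398600) = 5940.0 s = 99.00 min.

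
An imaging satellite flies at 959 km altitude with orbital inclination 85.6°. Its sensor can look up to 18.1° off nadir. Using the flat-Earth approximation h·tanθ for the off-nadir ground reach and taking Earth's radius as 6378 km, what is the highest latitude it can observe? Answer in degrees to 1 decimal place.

For a prograde orbit the ground track reaches latitude ±i = ±85.6°.
Sensor half-swath on the ground ≈ 959·tan(18.1°) = 313 km = 2.82° of latitude.
Maximum observable latitude ≈ 85.6 + 2.82 = 88.4°.

88.4°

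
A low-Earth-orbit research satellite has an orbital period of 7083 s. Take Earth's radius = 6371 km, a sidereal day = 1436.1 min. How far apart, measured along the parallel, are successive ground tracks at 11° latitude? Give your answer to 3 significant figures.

Node shift per orbit = (7083.0/86166) × 360° = 29.59°.
Equatorial spacing = 29.59 × 111.2 km/° = 3291 km.
At 11° latitude, spacing = 3291 × cos(11°) = 3230 km.

3230 km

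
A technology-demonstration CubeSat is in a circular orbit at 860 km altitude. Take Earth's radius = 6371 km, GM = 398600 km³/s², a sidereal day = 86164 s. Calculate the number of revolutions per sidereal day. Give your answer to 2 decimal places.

14.08

Semi-major axis a = 6371 + 860 = 7231 km. Period T = 2π√(a³/μ) = 2π√(7231³/398600) = 6119.4 s = 101.99 min.
Orbits per sidereal day = 86164 / 6119.4 = 14.080.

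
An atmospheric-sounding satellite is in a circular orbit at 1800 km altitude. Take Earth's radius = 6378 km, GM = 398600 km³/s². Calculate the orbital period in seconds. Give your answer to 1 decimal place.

Semi-major axis a = 6378 + 1800 = 8178 km. Period T = 2π√(a³/μ) = 2π√(8178³/398600) = 7360.1 s = 122.67 min.

7360.1 seconds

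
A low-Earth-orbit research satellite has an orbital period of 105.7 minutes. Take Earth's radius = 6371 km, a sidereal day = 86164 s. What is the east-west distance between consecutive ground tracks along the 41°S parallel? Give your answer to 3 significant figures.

T = 105.7 min = 6342.0 s.
Node shift per orbit = (6342.0/86164) × 360° = 26.50°.
Equatorial spacing = 26.50 × 111.2 km/° = 2946 km.
At 41° latitude, spacing = 2946 × cos(41°) = 2224 km.

2220 km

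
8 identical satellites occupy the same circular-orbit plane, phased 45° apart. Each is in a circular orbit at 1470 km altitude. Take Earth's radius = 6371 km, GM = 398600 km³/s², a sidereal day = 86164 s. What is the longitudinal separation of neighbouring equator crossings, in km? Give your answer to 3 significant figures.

Semi-major axis a = 6371 + 1470 = 7841 km. Period T = 2π√(a³/μ) = 2π√(7841³/398600) = 6909.8 s = 115.16 min.
Single-satellite node shift = (6909.8/86164) × 360° = 28.87°.
With 8 satellites evenly phased, successive equator crossings are 28.87/8 = 3.609° apart.
That is 3.609 × 111.2 = 401 km at the equator.

401 km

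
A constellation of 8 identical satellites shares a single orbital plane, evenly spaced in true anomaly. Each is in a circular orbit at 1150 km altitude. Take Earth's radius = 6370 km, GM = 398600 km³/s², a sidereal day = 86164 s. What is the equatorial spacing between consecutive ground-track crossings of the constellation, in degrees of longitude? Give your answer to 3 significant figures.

3.39°

Semi-major axis a = 6370 + 1150 = 7520 km. Period T = 2π√(a³/μ) = 2π√(7520³/398600) = 6489.9 s = 108.16 min.
Single-satellite node shift = (6489.9/86164) × 360° = 27.12°.
With 8 satellites evenly phased, successive equator crossings are 27.12/8 = 3.389° apart.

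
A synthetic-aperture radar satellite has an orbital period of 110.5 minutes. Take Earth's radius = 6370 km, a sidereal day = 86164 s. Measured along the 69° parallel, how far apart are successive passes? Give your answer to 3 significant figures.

1100 km

T = 110.5 min = 6630.0 s.
Node shift per orbit = (6630.0/86164) × 360° = 27.70°.
Equatorial spacing = 27.70 × 111.2 km/° = 3080 km.
At 69° latitude, spacing = 3080 × cos(69°) = 1104 km.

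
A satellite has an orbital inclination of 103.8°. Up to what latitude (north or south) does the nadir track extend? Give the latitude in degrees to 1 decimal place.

76.2°

Retrograde orbit: the ground track reaches ±(180° − i) = ±(180 − 103.8) = ±76.2°.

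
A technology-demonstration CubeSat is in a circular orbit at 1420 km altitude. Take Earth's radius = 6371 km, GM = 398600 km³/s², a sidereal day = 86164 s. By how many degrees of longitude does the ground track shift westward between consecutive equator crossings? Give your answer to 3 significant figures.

Semi-major axis a = 6371 + 1420 = 7791 km. Period T = 2π√(a³/μ) = 2π√(7791³/398600) = 6843.9 s = 114.06 min.
During one orbit Earth rotates (6843.9 / 86164) × 360° = 28.59°.

28.6°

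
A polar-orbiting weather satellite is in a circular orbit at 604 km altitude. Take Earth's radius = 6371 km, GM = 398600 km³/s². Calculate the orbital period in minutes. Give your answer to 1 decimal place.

96.6 min

Semi-major axis a = 6371 + 604 = 6975 km. Period T = 2π√(a³/μ) = 2π√(6975³/398600) = 5797.3 s = 96.62 min.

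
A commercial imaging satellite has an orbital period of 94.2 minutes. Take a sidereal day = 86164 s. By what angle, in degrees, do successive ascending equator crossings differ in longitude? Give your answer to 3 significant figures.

T = 94.2 min = 5652.0 s.
During one orbit Earth rotates (5652.0 / 86164) × 360° = 23.61°.

23.6°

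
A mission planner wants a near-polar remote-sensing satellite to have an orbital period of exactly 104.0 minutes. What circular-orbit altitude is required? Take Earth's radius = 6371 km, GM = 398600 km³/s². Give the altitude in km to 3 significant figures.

T = 104.0 min = 6240.0 s.
From T = 2π√(a³/μ): a = (μ T²/4π²)^(1/3) = (398600 × 6240.0² / 4π²)^(1/3) = 7326 km.
Altitude h = a − R = 7326 − 6371 = 955 km.

955 km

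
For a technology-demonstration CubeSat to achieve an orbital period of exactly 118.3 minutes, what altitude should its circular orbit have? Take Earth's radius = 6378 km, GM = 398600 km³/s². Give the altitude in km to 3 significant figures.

T = 118.3 min = 7098.0 s.
From T = 2π√(a³/μ): a = (μ T²/4π²)^(1/3) = (398600 × 7098.0² / 4π²)^(1/3) = 7983 km.
Altitude h = a − R = 7983 − 6378 = 1605 km.

1600 km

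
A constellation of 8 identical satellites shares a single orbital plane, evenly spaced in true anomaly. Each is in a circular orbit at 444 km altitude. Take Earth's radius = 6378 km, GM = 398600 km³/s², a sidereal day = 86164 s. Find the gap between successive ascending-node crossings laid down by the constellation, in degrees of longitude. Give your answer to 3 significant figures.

2.93°

Semi-major axis a = 6378 + 444 = 6822 km. Period T = 2π√(a³/μ) = 2π√(6822³/398600) = 5607.6 s = 93.46 min.
Single-satellite node shift = (5607.6/86164) × 360° = 23.43°.
With 8 satellites evenly phased, successive equator crossings are 23.43/8 = 2.929° apart.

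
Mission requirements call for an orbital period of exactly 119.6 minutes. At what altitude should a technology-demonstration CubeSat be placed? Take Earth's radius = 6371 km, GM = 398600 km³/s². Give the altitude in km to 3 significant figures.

1670 km

T = 119.6 min = 7176.0 s.
From T = 2π√(a³/μ): a = (μ T²/4π²)^(1/3) = (398600 × 7176.0² / 4π²)^(1/3) = 8041 km.
Altitude h = a − R = 8041 − 6371 = 1670 km.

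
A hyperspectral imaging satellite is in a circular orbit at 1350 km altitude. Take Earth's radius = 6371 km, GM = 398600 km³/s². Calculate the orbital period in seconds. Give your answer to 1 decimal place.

Semi-major axis a = 6371 + 1350 = 7721 km. Period T = 2π√(a³/μ) = 2π√(7721³/398600) = 6751.8 s = 112.53 min.

6751.8 seconds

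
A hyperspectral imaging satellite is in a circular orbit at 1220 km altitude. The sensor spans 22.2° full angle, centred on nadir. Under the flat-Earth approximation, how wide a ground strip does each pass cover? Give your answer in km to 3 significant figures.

Half-angle = 22.2°/2 = 11.1°.
Swath width ≈ 2h·tan(θ/2) = 2 × 1220 × tan(11.1°) = 478.7 km.

479 km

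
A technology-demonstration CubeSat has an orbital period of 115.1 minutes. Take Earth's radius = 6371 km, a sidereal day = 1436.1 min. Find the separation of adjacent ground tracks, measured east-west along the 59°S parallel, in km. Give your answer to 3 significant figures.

T = 115.1 min = 6906.0 s.
Node shift per orbit = (6906.0/86166) × 360° = 28.85°.
Equatorial spacing = 28.85 × 111.2 km/° = 3208 km.
At 59° latitude, spacing = 3208 × cos(59°) = 1652 km.

1650 km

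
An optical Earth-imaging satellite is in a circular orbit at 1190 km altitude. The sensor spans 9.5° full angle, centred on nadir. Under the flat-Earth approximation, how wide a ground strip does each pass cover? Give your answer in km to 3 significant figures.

Half-angle = 9.5°/2 = 4.75°.
Swath width ≈ 2h·tan(θ/2) = 2 × 1190 × tan(4.75°) = 197.8 km.

198 km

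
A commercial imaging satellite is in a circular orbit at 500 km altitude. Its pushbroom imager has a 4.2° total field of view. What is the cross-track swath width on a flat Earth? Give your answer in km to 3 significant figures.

Half-angle = 4.2°/2 = 2.1°.
Swath width ≈ 2h·tan(θ/2) = 2 × 500 × tan(2.1°) = 36.7 km.

36.7 km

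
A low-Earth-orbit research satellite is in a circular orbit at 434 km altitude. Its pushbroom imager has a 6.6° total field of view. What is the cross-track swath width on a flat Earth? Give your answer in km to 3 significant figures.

50.0 km

Half-angle = 6.6°/2 = 3.3°.
Swath width ≈ 2h·tan(θ/2) = 2 × 434 × tan(3.3°) = 50.0 km.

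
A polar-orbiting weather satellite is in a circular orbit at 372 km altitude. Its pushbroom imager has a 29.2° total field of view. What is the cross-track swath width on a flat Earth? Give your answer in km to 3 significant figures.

194 km

Half-angle = 29.2°/2 = 14.6°.
Swath width ≈ 2h·tan(θ/2) = 2 × 372 × tan(14.6°) = 193.8 km.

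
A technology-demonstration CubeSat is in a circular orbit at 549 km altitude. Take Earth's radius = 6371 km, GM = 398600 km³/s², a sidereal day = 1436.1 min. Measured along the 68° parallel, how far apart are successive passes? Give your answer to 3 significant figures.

Semi-major axis a = 6371 + 549 = 6920 km. Period T = 2π√(a³/μ) = 2π√(6920³/398600) = 5728.9 s = 95.48 min.
Node shift per orbit = (5728.9/86166) × 360° = 23.94°.
Equatorial spacing = 23.94 × 111.2 km/° = 2661 km.
At 68° latitude, spacing = 2661 × cos(68°) = 997 km.

997 km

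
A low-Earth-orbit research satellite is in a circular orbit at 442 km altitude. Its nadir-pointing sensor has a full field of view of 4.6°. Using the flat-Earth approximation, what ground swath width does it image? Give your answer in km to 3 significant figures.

35.5 km

Half-angle = 4.6°/2 = 2.3°.
Swath width ≈ 2h·tan(θ/2) = 2 × 442 × tan(2.3°) = 35.5 km.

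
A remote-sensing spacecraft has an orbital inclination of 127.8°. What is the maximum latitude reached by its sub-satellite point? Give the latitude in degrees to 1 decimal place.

52.2°

Retrograde orbit: the ground track reaches ±(180° − i) = ±(180 − 127.8) = ±52.2°.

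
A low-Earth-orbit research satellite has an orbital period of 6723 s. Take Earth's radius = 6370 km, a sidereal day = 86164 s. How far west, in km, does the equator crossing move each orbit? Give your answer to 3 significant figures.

3120 km

During one orbit Earth rotates (6723.0 / 86164) × 360° = 28.09°.
At the equator that is 28.09° × (2π·6370/360) km/° = 28.09 × 111.2 = 3123 km.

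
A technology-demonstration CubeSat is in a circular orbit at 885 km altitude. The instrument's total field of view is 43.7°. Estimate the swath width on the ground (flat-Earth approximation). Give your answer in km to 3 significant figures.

710 km

Half-angle = 43.7°/2 = 21.85°.
Swath width ≈ 2h·tan(θ/2) = 2 × 885 × tan(21.85°) = 709.7 km.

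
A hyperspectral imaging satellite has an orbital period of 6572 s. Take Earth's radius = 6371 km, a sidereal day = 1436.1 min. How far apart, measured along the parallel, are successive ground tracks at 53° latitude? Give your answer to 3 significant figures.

1840 km

Node shift per orbit = (6572.0/86166) × 360° = 27.46°.
Equatorial spacing = 27.46 × 111.2 km/° = 3053 km.
At 53° latitude, spacing = 3053 × cos(53°) = 1837 km.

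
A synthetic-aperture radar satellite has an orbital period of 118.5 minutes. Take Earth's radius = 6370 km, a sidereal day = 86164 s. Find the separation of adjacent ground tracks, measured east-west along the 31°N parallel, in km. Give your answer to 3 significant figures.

T = 118.5 min = 7110.0 s.
Node shift per orbit = (7110.0/86164) × 360° = 29.71°.
Equatorial spacing = 29.71 × 111.2 km/° = 3303 km.
At 31° latitude, spacing = 3303 × cos(31°) = 2831 km.

2830 km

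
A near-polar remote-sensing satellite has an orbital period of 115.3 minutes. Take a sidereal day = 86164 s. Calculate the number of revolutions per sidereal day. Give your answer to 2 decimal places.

12.46

T = 115.3 min = 6918.0 s.
Orbits per sidereal day = 86164 / 6918.0 = 12.455.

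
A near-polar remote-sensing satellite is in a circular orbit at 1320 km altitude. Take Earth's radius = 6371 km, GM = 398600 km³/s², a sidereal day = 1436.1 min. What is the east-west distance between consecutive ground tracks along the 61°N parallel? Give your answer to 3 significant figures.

Semi-major axis a = 6371 + 1320 = 7691 km. Period T = 2π√(a³/μ) = 2π√(7691³/398600) = 6712.5 s = 111.88 min.
Node shift per orbit = (6712.5/86166) × 360° = 28.04°.
Equatorial spacing = 28.04 × 111.2 km/° = 3118 km.
At 61° latitude, spacing = 3118 × cos(61°) = 1512 km.

1510 km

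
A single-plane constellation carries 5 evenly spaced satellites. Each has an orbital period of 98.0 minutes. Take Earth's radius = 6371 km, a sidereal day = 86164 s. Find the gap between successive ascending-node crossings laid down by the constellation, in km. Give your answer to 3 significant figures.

T = 98.0 min = 5880.0 s.
Single-satellite node shift = (5880.0/86164) × 360° = 24.57°.
With 5 satellites evenly phased, successive equator crossings are 24.57/5 = 4.913° apart.
That is 4.913 × 111.2 = 546 km at the equator.

546 km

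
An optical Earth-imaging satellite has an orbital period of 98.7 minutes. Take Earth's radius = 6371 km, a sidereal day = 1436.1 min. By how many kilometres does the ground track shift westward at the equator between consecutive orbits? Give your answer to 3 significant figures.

T = 98.7 min = 5922.0 s.
During one orbit Earth rotates (5922.0 / 86166) × 360° = 24.74°.
At the equator that is 24.74° × (2π·6371/360) km/° = 24.74 × 111.2 = 2751 km.

2750 km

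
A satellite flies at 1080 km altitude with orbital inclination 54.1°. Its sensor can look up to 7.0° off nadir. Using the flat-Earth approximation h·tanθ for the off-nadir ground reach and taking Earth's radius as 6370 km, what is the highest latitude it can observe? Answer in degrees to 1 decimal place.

55.3°

For a prograde orbit the ground track reaches latitude ±i = ±54.1°.
Sensor half-swath on the ground ≈ 1080·tan(7.0°) = 133 km = 1.19° of latitude.
Maximum observable latitude ≈ 54.1 + 1.19 = 55.3°.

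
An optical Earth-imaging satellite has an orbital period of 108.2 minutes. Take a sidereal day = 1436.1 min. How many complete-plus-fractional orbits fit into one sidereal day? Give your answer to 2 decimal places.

13.27

T = 108.2 min = 6492.0 s.
Orbits per sidereal day = 86166 / 6492.0 = 13.273.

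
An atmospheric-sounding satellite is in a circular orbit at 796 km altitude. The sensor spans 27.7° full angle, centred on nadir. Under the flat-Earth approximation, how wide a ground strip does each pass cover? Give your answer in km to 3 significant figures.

393 km

Half-angle = 27.7°/2 = 13.85°.
Swath width ≈ 2h·tan(θ/2) = 2 × 796 × tan(13.85°) = 392.5 km.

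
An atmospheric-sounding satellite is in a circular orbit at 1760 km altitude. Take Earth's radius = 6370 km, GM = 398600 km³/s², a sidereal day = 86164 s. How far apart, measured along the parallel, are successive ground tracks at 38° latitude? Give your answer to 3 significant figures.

Semi-major axis a = 6370 + 1760 = 8130 km. Period T = 2π√(a³/μ) = 2π√(8130³/398600) = 7295.4 s = 121.59 min.
Node shift per orbit = (7295.4/86164) × 360° = 30.48°.
Equatorial spacing = 30.48 × 111.2 km/° = 3389 km.
At 38° latitude, spacing = 3389 × cos(38°) = 2670 km.

2670 km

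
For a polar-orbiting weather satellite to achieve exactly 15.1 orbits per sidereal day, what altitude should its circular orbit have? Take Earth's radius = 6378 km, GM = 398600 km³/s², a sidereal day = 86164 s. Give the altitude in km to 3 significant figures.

524 km

Required period T = 86164 / 15.1 = 5706.2 s.
From T = 2π√(a³/μ): a = (μ T²/4π²)^(1/3) = (398600 × 5706.2² / 4π²)^(1/3) = 6902 km.
Altitude h = a − R = 6902 − 6378 = 524 km.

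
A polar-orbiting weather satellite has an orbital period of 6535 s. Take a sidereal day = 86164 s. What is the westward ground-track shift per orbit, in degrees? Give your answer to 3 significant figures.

27.3°

During one orbit Earth rotates (6535.0 / 86164) × 360° = 27.30°.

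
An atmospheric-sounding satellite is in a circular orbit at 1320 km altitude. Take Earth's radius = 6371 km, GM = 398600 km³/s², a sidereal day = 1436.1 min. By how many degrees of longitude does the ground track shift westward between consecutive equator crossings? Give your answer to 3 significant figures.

Semi-major axis a = 6371 + 1320 = 7691 km. Period T = 2π√(a³/μ) = 2π√(7691³/398600) = 6712.5 s = 111.88 min.
During one orbit Earth rotates (6712.5 / 86166) × 360° = 28.04°.

28.0°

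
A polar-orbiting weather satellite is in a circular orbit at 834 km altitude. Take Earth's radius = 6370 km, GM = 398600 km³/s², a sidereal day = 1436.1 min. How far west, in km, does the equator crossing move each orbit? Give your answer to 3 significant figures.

2830 km

Semi-major axis a = 6370 + 834 = 7204 km. Period T = 2π√(a³/μ) = 2π√(7204³/398600) = 6085.2 s = 101.42 min.
During one orbit Earth rotates (6085.2 / 86166) × 360° = 25.42°.
At the equator that is 25.42° × (2π·6370/360) km/° = 25.42 × 111.2 = 2827 km.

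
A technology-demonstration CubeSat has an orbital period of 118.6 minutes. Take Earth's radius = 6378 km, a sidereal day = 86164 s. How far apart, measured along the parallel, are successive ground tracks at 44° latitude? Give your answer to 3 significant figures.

T = 118.6 min = 7116.0 s.
Node shift per orbit = (7116.0/86164) × 360° = 29.73°.
Equatorial spacing = 29.73 × 111.3 km/° = 3310 km.
At 44° latitude, spacing = 3310 × cos(44°) = 2381 km.

2380 km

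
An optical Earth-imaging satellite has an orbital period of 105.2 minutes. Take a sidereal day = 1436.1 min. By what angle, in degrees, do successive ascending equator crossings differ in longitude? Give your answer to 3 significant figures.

26.4°

T = 105.2 min = 6312.0 s.
During one orbit Earth rotates (6312.0 / 86166) × 360° = 26.37°.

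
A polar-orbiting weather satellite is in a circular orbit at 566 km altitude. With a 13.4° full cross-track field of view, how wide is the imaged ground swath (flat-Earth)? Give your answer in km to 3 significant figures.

Half-angle = 13.4°/2 = 6.7°.
Swath width ≈ 2h·tan(θ/2) = 2 × 566 × tan(6.7°) = 133.0 km.

133 km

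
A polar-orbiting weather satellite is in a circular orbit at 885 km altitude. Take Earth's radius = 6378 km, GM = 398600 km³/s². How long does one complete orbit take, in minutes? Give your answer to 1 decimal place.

Semi-major axis a = 6378 + 885 = 7263 km. Period T = 2π√(a³/μ) = 2π√(7263³/398600) = 6160.1 s = 102.67 min.

102.7 min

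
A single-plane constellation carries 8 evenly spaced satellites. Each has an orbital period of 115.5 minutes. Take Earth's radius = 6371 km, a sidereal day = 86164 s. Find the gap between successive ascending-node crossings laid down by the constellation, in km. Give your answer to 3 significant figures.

402 km

T = 115.5 min = 6930.0 s.
Single-satellite node shift = (6930.0/86164) × 360° = 28.95°.
With 8 satellites evenly phased, successive equator crossings are 28.95/8 = 3.619° apart.
That is 3.619 × 111.2 = 402 km at the equator.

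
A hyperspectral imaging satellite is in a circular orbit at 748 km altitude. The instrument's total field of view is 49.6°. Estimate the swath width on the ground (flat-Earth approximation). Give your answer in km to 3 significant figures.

Half-angle = 49.6°/2 = 24.8°.
Swath width ≈ 2h·tan(θ/2) = 2 × 748 × tan(24.8°) = 691.2 km.

691 km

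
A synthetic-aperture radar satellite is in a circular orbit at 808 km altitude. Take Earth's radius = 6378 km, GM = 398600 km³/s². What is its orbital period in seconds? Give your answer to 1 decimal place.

Semi-major axis a = 6378 + 808 = 7186 km. Period T = 2π√(a³/μ) = 2π√(7186³/398600) = 6062.4 s = 101.04 min.

6062.4 seconds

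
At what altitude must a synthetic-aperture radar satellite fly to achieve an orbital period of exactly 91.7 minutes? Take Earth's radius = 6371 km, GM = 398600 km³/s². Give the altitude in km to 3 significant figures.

365 km

T = 91.7 min = 5502.0 s.
From T = 2π√(a³/μ): a = (μ T²/4π²)^(1/3) = (398600 × 5502.0² / 4π²)^(1/3) = 6736 km.
Altitude h = a − R = 6736 − 6371 = 365 km.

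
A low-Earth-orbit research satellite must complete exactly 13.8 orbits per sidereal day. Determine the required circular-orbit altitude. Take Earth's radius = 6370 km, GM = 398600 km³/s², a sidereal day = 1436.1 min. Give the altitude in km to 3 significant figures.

959 km

Required period T = 86166 / 13.8 = 6243.9 s.
From T = 2π√(a³/μ): a = (μ T²/4π²)^(1/3) = (398600 × 6243.9² / 4π²)^(1/3) = 7329 km.
Altitude h = a − R = 7329 − 6370 = 959 km.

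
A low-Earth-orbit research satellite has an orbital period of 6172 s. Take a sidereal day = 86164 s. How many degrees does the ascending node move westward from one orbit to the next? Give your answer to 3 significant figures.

25.8°

During one orbit Earth rotates (6172.0 / 86164) × 360° = 25.79°.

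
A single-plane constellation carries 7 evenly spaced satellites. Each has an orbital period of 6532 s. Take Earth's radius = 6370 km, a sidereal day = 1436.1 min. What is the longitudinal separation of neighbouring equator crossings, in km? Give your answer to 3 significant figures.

433 km

Single-satellite node shift = (6532.0/86166) × 360° = 27.29°.
With 7 satellites evenly phased, successive equator crossings are 27.29/7 = 3.899° apart.
That is 3.899 × 111.2 = 433 km at the equator.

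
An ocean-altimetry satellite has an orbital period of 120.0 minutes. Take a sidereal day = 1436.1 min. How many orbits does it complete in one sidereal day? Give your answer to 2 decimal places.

11.97

T = 120.0 min = 7200.0 s.
Orbits per sidereal day = 86166 / 7200.0 = 11.967.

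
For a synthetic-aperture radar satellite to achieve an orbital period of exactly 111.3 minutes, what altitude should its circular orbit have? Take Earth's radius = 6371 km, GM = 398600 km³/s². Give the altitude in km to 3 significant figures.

1290 km

T = 111.3 min = 6678.0 s.
From T = 2π√(a³/μ): a = (μ T²/4π²)^(1/3) = (398600 × 6678.0² / 4π²)^(1/3) = 7665 km.
Altitude h = a − R = 7665 − 6371 = 1294 km.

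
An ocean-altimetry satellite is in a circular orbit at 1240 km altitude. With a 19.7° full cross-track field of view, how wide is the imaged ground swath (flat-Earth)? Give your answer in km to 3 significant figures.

431 km

Half-angle = 19.7°/2 = 9.85°.
Swath width ≈ 2h·tan(θ/2) = 2 × 1240 × tan(9.85°) = 430.6 km.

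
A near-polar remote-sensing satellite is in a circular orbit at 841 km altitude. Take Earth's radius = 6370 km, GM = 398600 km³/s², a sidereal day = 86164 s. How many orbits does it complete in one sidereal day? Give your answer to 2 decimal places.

Semi-major axis a = 6370 + 841 = 7211 km. Period T = 2π√(a³/μ) = 2π√(7211³/398600) = 6094.0 s = 101.57 min.
Orbits per sidereal day = 86164 / 6094.0 = 14.139.

14.14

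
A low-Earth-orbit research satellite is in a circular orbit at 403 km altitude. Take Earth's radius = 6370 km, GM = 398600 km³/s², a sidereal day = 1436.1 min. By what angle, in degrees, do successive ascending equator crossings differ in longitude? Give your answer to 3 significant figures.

Semi-major axis a = 6370 + 403 = 6773 km. Period T = 2π√(a³/μ) = 2π√(6773³/398600) = 5547.3 s = 92.46 min.
During one orbit Earth rotates (5547.3 / 86166) × 360° = 23.18°.

23.2°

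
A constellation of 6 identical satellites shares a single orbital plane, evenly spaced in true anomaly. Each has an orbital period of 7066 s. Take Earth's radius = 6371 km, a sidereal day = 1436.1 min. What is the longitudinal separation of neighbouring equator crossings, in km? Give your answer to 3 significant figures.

Single-satellite node shift = (7066.0/86166) × 360° = 29.52°.
With 6 satellites evenly phased, successive equator crossings are 29.52/6 = 4.920° apart.
That is 4.920 × 111.2 = 547 km at the equator.

547 km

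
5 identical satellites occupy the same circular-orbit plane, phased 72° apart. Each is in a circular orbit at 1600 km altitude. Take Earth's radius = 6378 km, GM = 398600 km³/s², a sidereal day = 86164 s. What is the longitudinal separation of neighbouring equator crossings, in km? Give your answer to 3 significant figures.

660 km

Semi-major axis a = 6378 + 1600 = 7978 km. Period T = 2π√(a³/μ) = 2π√(7978³/398600) = 7091.7 s = 118.20 min.
Single-satellite node shift = (7091.7/86164) × 360° = 29.63°.
With 5 satellites evenly phased, successive equator crossings are 29.63/5 = 5.926° apart.
That is 5.926 × 111.3 = 660 km at the equator.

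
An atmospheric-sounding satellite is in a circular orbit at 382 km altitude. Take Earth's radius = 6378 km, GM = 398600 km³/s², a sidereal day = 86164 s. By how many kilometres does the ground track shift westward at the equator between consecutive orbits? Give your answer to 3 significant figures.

2570 km

Semi-major axis a = 6378 + 382 = 6760 km. Period T = 2π√(a³/μ) = 2π√(6760³/398600) = 5531.4 s = 92.19 min.
During one orbit Earth rotates (5531.4 / 86164) × 360° = 23.11°.
At the equator that is 23.11° × (2π·6378/360) km/° = 23.11 × 111.3 = 2573 km.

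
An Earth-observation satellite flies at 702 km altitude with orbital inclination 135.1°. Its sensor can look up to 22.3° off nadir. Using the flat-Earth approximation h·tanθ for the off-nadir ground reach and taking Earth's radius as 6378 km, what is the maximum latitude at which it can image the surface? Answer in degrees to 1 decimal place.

47.5°

Retrograde orbit: the ground track reaches ±(180° − i) = ±(180 − 135.1) = ±44.9°.
Sensor half-swath on the ground ≈ 702·tan(22.3°) = 288 km = 2.59° of latitude.
Maximum observable latitude ≈ 44.9 + 2.59 = 47.5°.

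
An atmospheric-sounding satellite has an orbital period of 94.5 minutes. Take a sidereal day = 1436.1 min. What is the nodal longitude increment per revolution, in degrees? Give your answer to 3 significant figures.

T = 94.5 min = 5670.0 s.
During one orbit Earth rotates (5670.0 / 86166) × 360° = 23.69°.

23.7°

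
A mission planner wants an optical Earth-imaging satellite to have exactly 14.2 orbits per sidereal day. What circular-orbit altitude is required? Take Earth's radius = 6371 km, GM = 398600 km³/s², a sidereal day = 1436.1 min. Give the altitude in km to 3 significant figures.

819 km

Required period T = 86166 / 14.2 = 6068.0 s.
From T = 2π√(a³/μ): a = (μ T²/4π²)^(1/3) = (398600 × 6068.0² / 4π²)^(1/3) = 7190 km.
Altitude h = a − R = 7190 − 6371 = 819 km.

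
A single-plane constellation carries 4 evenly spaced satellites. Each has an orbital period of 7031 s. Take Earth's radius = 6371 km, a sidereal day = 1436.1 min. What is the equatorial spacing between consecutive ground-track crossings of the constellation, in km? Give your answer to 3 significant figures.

817 km

Single-satellite node shift = (7031.0/86166) × 360° = 29.38°.
With 4 satellites evenly phased, successive equator crossings are 29.38/4 = 7.344° apart.
That is 7.344 × 111.2 = 817 km at the equator.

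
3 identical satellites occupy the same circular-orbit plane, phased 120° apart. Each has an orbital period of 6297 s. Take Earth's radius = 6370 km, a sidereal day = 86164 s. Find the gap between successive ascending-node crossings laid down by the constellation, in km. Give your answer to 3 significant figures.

975 km

Single-satellite node shift = (6297.0/86164) × 360° = 26.31°.
With 3 satellites evenly phased, successive equator crossings are 26.31/3 = 8.770° apart.
That is 8.770 × 111.2 = 975 km at the equator.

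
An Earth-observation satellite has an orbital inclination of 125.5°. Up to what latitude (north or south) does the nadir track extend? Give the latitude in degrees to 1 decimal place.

54.5°

Retrograde orbit: the ground track reaches ±(180° − i) = ±(180 − 125.5) = ±54.5°.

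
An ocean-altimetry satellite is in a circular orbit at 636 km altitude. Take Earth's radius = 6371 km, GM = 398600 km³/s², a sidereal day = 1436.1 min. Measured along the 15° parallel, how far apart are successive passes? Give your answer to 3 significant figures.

Semi-major axis a = 6371 + 636 = 7007 km. Period T = 2π√(a³/μ) = 2π√(7007³/398600) = 5837.3 s = 97.29 min.
Node shift per orbit = (5837.3/86166) × 360° = 24.39°.
Equatorial spacing = 24.39 × 111.2 km/° = 2712 km.
At 15° latitude, spacing = 2712 × cos(15°) = 2619 km.

2620 km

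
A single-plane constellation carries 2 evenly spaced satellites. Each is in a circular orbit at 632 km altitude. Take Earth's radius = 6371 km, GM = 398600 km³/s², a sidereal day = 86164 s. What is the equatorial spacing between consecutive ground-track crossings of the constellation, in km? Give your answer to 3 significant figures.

Semi-major axis a = 6371 + 632 = 7003 km. Period T = 2π√(a³/μ) = 2π√(7003³/398600) = 5832.3 s = 97.20 min.
Single-satellite node shift = (5832.3/86164) × 360° = 24.37°.
With 2 satellites evenly phased, successive equator crossings are 24.37/2 = 12.184° apart.
That is 12.184 × 111.2 = 1355 km at the equator.

1350 km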